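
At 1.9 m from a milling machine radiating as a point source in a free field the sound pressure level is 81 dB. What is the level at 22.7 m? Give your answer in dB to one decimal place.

For a point source, L₂ = L₁ − 20·log₁₀(r₂/r₁).
L₂ = 81 − 20·log₁₀(22.7/1.9) = 81 − 21.545 = 59.45 dB.

59.5 dB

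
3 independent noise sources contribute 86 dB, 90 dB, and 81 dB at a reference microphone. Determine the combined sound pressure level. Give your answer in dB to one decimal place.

91.8 dB

Incoherent sources combine by intensity addition: L_total = 10·log₁₀(Σ 10^(L_i/10)).
Σ 10^(L/10) = 10^(86/10) + 10^(90/10) + 10^(81/10) = 1.524e+09.
L_total = 10·log₁₀(1.524e+09) = 91.83 dB.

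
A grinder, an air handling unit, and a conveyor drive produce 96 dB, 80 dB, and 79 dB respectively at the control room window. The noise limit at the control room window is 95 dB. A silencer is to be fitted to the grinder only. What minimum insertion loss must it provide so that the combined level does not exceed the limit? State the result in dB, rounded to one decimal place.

1.3 dB

The untreated sources together contribute 10^(80/10) + 10^(79/10) = 1.794e+08, i.e. 82.54 dB.
The limit corresponds to 10^(95/10) = 3.162e+09; subtracting the fixed part leaves 2.983e+09 for the grinder, i.e. 94.75 dB.
Required insertion loss = 96 − 94.75 = 1.25 dB.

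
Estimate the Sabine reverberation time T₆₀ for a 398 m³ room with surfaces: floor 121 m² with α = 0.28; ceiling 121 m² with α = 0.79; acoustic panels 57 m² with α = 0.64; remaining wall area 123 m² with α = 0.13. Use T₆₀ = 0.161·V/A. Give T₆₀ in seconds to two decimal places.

A = Σ Sᵢαᵢ = 121·0.28 + 121·0.79 + 57·0.64 + 123·0.13 = 181.94 m².
T₆₀ = 0.161 × 398 / 181.94 = 0.352 s.

0.35 s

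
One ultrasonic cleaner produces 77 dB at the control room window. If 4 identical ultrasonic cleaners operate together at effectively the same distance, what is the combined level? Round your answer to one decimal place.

83.0 dB

N identical incoherent sources raise the level by 10·log₁₀ N.
L_total = 77 + 10·log₁₀(4) = 77 + 6.021 = 83.02 dB.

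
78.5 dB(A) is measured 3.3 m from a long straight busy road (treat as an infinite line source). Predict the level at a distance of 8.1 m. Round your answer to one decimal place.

For a line source, L₂ = L₁ − 10·log₁₀(r₂/r₁).
L₂ = 78.5 − 10·log₁₀(8.1/3.3) = 78.5 − 3.900 = 74.60 dB(A).

74.6 dB(A)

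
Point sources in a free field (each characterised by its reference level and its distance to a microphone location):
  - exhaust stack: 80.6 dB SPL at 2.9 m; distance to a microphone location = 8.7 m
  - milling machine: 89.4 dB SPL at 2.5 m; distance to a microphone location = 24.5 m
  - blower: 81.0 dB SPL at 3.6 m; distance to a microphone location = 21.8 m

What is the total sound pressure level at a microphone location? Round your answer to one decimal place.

First find each source's level at the receiver (point-source: −20·log₁₀(r/r_ref)), then combine on an intensity basis.
exhaust stack: 80.6 − 20·log₁₀(8.7/2.9) = 80.6 − 9.54 = 71.06 dB SPL.
milling machine: 89.4 − 20·log₁₀(24.5/2.5) = 89.4 − 19.82 = 69.58 dB SPL.
blower: 81.0 − 20·log₁₀(21.8/3.6) = 81.0 − 15.64 = 65.36 dB SPL.
Σ 10^(L/10) = 2.526e+07 → L_total = 10·log₁₀(2.526e+07) = 74.02 dB SPL.

74.0 dB SPL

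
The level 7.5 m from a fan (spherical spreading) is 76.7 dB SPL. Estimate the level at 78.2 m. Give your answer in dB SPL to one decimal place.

Spherical spreading from a point source gives a 20·log₁₀(r₂/r₁) drop.
L₂ = 76.7 − 20·log₁₀(78.2/7.5) = 76.7 − 20.363 = 56.34 dB SPL.

56.3 dB SPL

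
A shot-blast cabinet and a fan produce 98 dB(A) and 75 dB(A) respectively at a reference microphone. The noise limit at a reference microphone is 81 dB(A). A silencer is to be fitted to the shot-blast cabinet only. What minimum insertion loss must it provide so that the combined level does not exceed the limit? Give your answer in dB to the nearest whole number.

18 dB

Everything except the shot-blast cabinet sums to 10^(75/10) = 3.162e+07 in linear terms, 75.00 dB(A).
To meet 81 dB(A) overall, the treated shot-blast cabinet may contribute at most 10^(81/10) − 3.162e+07 = 9.427e+07, i.e. 79.74 dB(A).
Required insertion loss = 98 − 79.74 = 18.26 dB.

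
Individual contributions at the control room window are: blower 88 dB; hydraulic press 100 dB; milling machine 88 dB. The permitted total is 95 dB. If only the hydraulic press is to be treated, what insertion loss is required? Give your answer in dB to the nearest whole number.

Fixed contribution from the other sources: Σ 10^(L/10) = 10^(88/10) + 10^(88/10) = 1.262e+09 (91.01 dB).
To meet 95 dB overall, the treated hydraulic press may contribute at most 10^(95/10) − 1.262e+09 = 1.900e+09, i.e. 92.79 dB.
So the hydraulic press must be reduced from 100 to 92.79 dB: IL = 7.21 dB.

7 dB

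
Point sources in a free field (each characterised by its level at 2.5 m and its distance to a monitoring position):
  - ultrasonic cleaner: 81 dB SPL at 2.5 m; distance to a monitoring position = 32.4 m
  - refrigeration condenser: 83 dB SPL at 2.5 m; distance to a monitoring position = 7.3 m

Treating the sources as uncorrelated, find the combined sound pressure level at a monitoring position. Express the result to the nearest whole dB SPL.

74 dB SPL

Apply inverse-square spreading to bring every level to the receiver, then sum 10^(L/10).
ultrasonic cleaner: 81 − 20·log₁₀(32.4/2.5) = 81 − 22.25 = 58.75 dB SPL.
refrigeration condenser: 83 − 20·log₁₀(7.3/2.5) = 83 − 9.31 = 73.69 dB SPL.
Σ 10^(L/10) = 2.415e+07 → L_total = 10·log₁₀(2.415e+07) = 73.83 dB SPL.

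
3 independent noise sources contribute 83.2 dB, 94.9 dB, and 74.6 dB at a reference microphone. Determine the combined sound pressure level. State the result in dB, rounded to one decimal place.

95.2 dB

For uncorrelated sources the intensities add, so convert each level to linear form, sum, and take 10·log₁₀ of the total.
Σ 10^(L/10) = 10^(83.2/10) + 10^(94.9/10) + 10^(74.6/10) = 3.328e+09.
L_total = 10·log₁₀(3.328e+09) = 95.22 dB.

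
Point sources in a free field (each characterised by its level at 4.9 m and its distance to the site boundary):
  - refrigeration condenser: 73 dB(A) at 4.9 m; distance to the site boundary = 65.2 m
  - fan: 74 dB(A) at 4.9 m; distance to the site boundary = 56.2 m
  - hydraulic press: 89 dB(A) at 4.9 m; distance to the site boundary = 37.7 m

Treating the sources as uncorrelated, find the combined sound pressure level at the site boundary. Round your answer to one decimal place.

Propagate each source to the receiver with L = L_ref − 20·log₁₀(r/r_ref), then add intensities.
refrigeration condenser: 73 − 20·log₁₀(65.2/4.9) = 73 − 22.48 = 50.52 dB(A).
fan: 74 − 20·log₁₀(56.2/4.9) = 74 − 21.19 = 52.81 dB(A).
hydraulic press: 89 − 20·log₁₀(37.7/4.9) = 89 − 17.72 = 71.28 dB(A).
Σ 10^(L/10) = 1.372e+07 → L_total = 10·log₁₀(1.372e+07) = 71.37 dB(A).

71.4 dB(A)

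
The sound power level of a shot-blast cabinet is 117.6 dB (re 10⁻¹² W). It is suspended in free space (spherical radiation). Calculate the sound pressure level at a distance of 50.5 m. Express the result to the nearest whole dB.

L_p = L_w − 10·log₁₀(4π·r²) with r = 50.5 m.
4π·r² = 3.205e+04 m², 10·log₁₀ of that is 45.058 dB.
L_p = 117.6 − 45.058 = 72.54 dB.

73 dB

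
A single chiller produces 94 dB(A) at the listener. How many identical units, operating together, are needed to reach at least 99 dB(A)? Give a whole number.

4

The shortfall is 99 − 94 = 5.0 dB, and N units add 10·log₁₀ N, so need 10·log₁₀ N ≥ 5.0.
N ≥ 10^(5.0/10) = 3.162, so N = 4.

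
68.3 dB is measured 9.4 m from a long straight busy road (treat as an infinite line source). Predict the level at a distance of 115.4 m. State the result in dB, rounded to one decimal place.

For a line source, L₂ = L₁ − 10·log₁₀(r₂/r₁).
L₂ = 68.3 − 10·log₁₀(115.4/9.4) = 68.3 − 10.891 = 57.41 dB.

57.4 dB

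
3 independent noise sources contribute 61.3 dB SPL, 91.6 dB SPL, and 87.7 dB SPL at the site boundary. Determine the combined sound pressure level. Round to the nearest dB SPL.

93 dB SPL

For uncorrelated sources the intensities add, so convert each level to linear form, sum, and take 10·log₁₀ of the total.
Σ 10^(L/10) = 10^(61.3/10) + 10^(91.6/10) + 10^(87.7/10) = 2.036e+09.
L_total = 10·log₁₀(2.036e+09) = 93.09 dB SPL.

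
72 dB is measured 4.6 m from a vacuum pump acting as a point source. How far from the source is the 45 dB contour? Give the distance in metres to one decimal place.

103.0 m

For a point source L₁ − L₂ = 20·log₁₀(r₂/r₁), so r₂ = r₁·10^((L₁−L₂)/20).
r₂ = 4.6·10^((72−45)/20) = 4.6·10^(27.0/20) = 102.98 m.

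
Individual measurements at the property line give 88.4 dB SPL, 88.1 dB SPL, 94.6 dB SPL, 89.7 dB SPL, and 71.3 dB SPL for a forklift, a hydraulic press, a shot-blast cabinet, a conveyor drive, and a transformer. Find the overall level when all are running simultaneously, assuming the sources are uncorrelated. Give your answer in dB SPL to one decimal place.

97.1 dB SPL

For uncorrelated sources the intensities add, so convert each level to linear form, sum, and take 10·log₁₀ of the total.
Σ 10^(L/10) = 10^(88.4/10) + 10^(88.1/10) + 10^(94.6/10) + 10^(89.7/10) + 10^(71.3/10) = 5.168e+09.
L_total = 10·log₁₀(5.168e+09) = 97.13 dB SPL.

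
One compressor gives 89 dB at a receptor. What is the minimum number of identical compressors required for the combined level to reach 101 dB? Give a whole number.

The shortfall is 101 − 89 = 12.0 dB, and N units add 10·log₁₀ N, so need 10·log₁₀ N ≥ 12.0.
N ≥ 10^(12.0/10) = 15.849, so N = 16.

16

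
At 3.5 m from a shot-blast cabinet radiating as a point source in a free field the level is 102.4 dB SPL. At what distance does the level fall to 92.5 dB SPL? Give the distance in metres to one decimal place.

10.9 m

For a point source L₁ − L₂ = 20·log₁₀(r₂/r₁), so r₂ = r₁·10^((L₁−L₂)/20).
r₂ = 3.5·10^((102.4−92.5)/20) = 3.5·10^(9.9/20) = 10.94 m.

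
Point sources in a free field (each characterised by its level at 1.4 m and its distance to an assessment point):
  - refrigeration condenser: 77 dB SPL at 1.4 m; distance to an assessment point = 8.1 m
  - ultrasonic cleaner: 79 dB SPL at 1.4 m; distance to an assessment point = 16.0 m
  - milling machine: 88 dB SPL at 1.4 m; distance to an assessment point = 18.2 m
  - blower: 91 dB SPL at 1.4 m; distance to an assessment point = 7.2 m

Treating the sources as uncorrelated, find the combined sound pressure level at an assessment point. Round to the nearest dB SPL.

77 dB SPL

First find each source's level at the receiver (point-source: −20·log₁₀(r/r_ref)), then combine on an intensity basis.
refrigeration condenser: 77 − 20·log₁₀(8.1/1.4) = 77 − 15.25 = 61.75 dB SPL.
ultrasonic cleaner: 79 − 20·log₁₀(16.0/1.4) = 79 − 21.16 = 57.84 dB SPL.
milling machine: 88 − 20·log₁₀(18.2/1.4) = 88 − 22.28 = 65.72 dB SPL.
blower: 91 − 20·log₁₀(7.2/1.4) = 91 − 14.22 = 76.78 dB SPL.
Σ 10^(L/10) = 5.344e+07 → L_total = 10·log₁₀(5.344e+07) = 77.28 dB SPL.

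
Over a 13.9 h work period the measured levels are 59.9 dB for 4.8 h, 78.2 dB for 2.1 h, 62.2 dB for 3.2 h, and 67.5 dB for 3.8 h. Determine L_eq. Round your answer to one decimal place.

The energy average is taken in the linear domain: L_eq = 10·log₁₀[(Σ tᵢ·10^(Lᵢ/10))/T], T = 13.9 h.
Σ tᵢ·10^(Lᵢ/10) = 4.8·10^(59.9/10) + 2.1·10^(78.2/10) + 3.2·10^(62.2/10) + 3.8·10^(67.5/10) = 1.701e+08.
L_eq = 10·log₁₀(1.701e+08/13.9) = 70.88 dB.

70.9 dB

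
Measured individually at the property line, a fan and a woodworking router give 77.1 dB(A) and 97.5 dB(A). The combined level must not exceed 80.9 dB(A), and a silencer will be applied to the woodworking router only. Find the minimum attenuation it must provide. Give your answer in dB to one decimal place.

The untreated sources together contribute 10^(77.1/10) = 5.129e+07, i.e. 77.10 dB(A).
The limit corresponds to 10^(80.9/10) = 1.230e+08; subtracting the fixed part leaves 7.174e+07 for the woodworking router, i.e. 78.56 dB(A).
So the woodworking router must be reduced from 97.5 to 78.56 dB(A): IL = 18.94 dB.

18.9 dB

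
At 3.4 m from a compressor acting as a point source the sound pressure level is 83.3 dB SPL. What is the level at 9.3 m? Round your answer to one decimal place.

74.6 dB SPL

Spherical spreading from a point source gives a 20·log₁₀(r₂/r₁) drop.
L₂ = 83.3 − 20·log₁₀(9.3/3.4) = 83.3 − 8.740 = 74.56 dB SPL.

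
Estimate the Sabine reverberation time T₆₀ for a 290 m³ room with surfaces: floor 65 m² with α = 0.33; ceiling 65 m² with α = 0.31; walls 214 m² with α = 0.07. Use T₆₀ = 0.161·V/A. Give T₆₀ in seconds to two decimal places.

Total absorption A = 65·0.33 + 65·0.31 + 214·0.07 = 56.58 m² sabins.
T₆₀ = 0.161 × 290 / 56.58 = 0.825 s.

0.83 s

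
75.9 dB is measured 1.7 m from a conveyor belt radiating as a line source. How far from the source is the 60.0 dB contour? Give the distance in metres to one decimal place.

66.1 m

Line-source spreading drops the level by 10·log₁₀(r₂/r₁); inverting, r₂/r₁ = 10^(ΔL/10).
r₂ = 1.7·10^((75.9−60.0)/10) = 1.7·10^(15.9/10) = 66.14 m.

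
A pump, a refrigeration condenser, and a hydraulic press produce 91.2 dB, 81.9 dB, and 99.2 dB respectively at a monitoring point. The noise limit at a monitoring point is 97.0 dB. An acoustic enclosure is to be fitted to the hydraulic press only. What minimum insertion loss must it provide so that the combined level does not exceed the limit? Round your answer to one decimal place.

3.7 dB

Everything except the hydraulic press sums to 10^(91.2/10) + 10^(81.9/10) = 1.473e+09 in linear terms, 91.68 dB.
The limit corresponds to 10^(97.0/10) = 5.012e+09; subtracting the fixed part leaves 3.539e+09 for the hydraulic press, i.e. 95.49 dB.
So the hydraulic press must be reduced from 99.2 to 95.49 dB: IL = 3.71 dB.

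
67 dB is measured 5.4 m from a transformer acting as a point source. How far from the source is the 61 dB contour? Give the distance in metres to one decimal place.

Point-source spreading drops the level by 20·log₁₀(r₂/r₁); inverting, r₂/r₁ = 10^(ΔL/20).
r₂ = 5.4·10^((67−61)/20) = 5.4·10^(6.0/20) = 10.77 m.

10.8 m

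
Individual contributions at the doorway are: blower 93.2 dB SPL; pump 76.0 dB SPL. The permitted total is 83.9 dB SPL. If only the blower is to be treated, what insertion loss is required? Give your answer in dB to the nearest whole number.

10 dB

Fixed contribution from the other source: Σ 10^(L/10) = 10^(76.0/10) = 3.981e+07 (76.00 dB SPL).
The limit corresponds to 10^(83.9/10) = 2.455e+08; subtracting the fixed part leaves 2.057e+08 for the blower, i.e. 83.13 dB SPL.
So the blower must be reduced from 93.2 to 83.13 dB SPL: IL = 10.07 dB.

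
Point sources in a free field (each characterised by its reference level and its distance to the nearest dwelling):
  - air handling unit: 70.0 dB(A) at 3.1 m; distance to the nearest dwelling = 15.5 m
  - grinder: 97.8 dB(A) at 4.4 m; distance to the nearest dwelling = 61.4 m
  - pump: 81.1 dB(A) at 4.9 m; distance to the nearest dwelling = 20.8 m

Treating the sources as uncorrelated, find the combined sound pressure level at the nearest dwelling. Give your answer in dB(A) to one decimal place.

75.9 dB(A)

Apply inverse-square spreading to bring every level to the receiver, then sum 10^(L/10).
air handling unit: 70.0 − 20·log₁₀(15.5/3.1) = 70.0 − 13.98 = 56.02 dB(A).
grinder: 97.8 − 20·log₁₀(61.4/4.4) = 97.8 − 22.89 = 74.91 dB(A).
pump: 81.1 − 20·log₁₀(20.8/4.9) = 81.1 − 12.56 = 68.54 dB(A).
Σ 10^(L/10) = 3.849e+07 → L_total = 10·log₁₀(3.849e+07) = 75.85 dB(A).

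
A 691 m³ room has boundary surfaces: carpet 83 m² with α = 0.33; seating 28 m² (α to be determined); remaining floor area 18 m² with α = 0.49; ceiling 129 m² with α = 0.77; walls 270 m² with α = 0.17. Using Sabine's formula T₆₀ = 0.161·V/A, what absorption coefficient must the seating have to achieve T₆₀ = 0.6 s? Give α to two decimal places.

0.14

A = 0.161·V/T₆₀ = 0.161·691/0.6 = 185.42 m² sabins.
Absorption from the other surfaces = 83·0.33 + 18·0.49 + 129·0.77 + 270·0.17 = 181.44 m², so the seating must supply 3.98 m² over 28 m².
α = 3.98/28 = 0.142.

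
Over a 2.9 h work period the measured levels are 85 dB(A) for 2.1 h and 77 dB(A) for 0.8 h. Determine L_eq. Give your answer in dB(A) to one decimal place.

83.9 dB(A)

L_eq = 10·log₁₀[(1/T)·Σ tᵢ·10^(Lᵢ/10)] with T = 2.9 h.
Σ tᵢ·10^(Lᵢ/10) = 2.1·10^(85/10) + 0.8·10^(77/10) = 7.042e+08.
L_eq = 10·log₁₀(7.042e+08/2.9) = 83.85 dB(A).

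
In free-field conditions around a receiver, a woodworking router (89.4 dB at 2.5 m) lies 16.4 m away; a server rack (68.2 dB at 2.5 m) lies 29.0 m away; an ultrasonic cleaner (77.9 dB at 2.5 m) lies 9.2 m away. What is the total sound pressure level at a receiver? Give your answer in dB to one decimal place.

74.0 dB

Apply inverse-square spreading to bring every level to the receiver, then sum 10^(L/10).
woodworking router: 89.4 − 20·log₁₀(16.4/2.5) = 89.4 − 16.34 = 73.06 dB.
server rack: 68.2 − 20·log₁₀(29.0/2.5) = 68.2 − 21.29 = 46.91 dB.
ultrasonic cleaner: 77.9 − 20·log₁₀(9.2/2.5) = 77.9 − 11.32 = 66.58 dB.
Σ 10^(L/10) = 2.484e+07 → L_total = 10·log₁₀(2.484e+07) = 73.95 dB.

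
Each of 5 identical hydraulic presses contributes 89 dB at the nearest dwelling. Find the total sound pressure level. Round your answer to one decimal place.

N identical incoherent sources raise the level by 10·log₁₀ N.
L_total = 89 + 10·log₁₀(5) = 89 + 6.990 = 95.99 dB.

96.0 dB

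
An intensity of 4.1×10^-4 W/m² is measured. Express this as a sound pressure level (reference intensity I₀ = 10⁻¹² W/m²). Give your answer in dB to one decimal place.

Dividing by I₀ shifts the exponent by 12: I/I₀ = 4.1×10^8.
L = 10·(0.6128 + 8) = 86.13 dB.

86.1 dB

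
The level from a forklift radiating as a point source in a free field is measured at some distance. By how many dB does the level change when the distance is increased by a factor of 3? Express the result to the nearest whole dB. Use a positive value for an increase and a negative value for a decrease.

A point source loses 6 dB per doubling of distance; generally ΔL = −20·log₁₀(r₂/r₁).
ΔL = −20·log₁₀(3) = -9.54 dB.

-10 dB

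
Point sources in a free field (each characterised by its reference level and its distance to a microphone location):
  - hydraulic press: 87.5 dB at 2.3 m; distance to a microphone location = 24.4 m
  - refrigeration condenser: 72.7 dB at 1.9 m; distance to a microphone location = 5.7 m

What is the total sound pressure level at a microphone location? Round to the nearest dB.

Apply inverse-square spreading to bring every level to the receiver, then sum 10^(L/10).
hydraulic press: 87.5 − 20·log₁₀(24.4/2.3) = 87.5 − 20.51 = 66.99 dB.
refrigeration condenser: 72.7 − 20·log₁₀(5.7/1.9) = 72.7 − 9.54 = 63.16 dB.
Σ 10^(L/10) = 7.066e+06 → L_total = 10·log₁₀(7.066e+06) = 68.49 dB.

68 dB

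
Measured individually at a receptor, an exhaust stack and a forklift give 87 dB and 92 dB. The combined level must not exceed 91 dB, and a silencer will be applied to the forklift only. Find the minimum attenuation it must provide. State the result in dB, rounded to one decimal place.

3.2 dB

The untreated sources together contribute 10^(87/10) = 5.012e+08, i.e. 87.00 dB.
To meet 91 dB overall, the treated forklift may contribute at most 10^(91/10) − 5.012e+08 = 7.577e+08, i.e. 88.80 dB.
So the forklift must be reduced from 92 to 88.80 dB: IL = 3.20 dB.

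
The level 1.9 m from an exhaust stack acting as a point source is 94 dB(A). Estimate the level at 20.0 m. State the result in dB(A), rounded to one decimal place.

73.6 dB(A)

For a point source, L₂ = L₁ − 20·log₁₀(r₂/r₁).
L₂ = 94 − 20·log₁₀(20.0/1.9) = 94 − 20.446 = 73.55 dB(A).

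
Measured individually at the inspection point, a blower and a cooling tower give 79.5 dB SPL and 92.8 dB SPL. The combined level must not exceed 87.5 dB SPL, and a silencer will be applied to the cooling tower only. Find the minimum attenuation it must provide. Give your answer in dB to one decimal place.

6.0 dB

Fixed contribution from the other source: Σ 10^(L/10) = 10^(79.5/10) = 8.913e+07 (79.50 dB SPL).
The limit corresponds to 10^(87.5/10) = 5.623e+08; subtracting the fixed part leaves 4.732e+08 for the cooling tower, i.e. 86.75 dB SPL.
So the cooling tower must be reduced from 92.8 to 86.75 dB SPL: IL = 6.05 dB.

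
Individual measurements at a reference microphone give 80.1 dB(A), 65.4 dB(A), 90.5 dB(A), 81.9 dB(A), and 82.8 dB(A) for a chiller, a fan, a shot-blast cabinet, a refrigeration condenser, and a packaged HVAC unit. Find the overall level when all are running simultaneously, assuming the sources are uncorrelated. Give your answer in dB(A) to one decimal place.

92.0 dB(A)

For uncorrelated sources the intensities add, so convert each level to linear form, sum, and take 10·log₁₀ of the total.
Σ 10^(L/10) = 10^(80.1/10) + 10^(65.4/10) + 10^(90.5/10) + 10^(81.9/10) + 10^(82.8/10) = 1.573e+09.
L_total = 10·log₁₀(1.573e+09) = 91.97 dB(A).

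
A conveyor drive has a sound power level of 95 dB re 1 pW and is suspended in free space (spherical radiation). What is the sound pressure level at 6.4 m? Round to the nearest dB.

The power spreads over a sphere of area 4π·r², so L_p = L_w − 10·log₁₀(4π·r²).
4π·r² = 514.7 m², 10·log₁₀ of that is 27.116 dB.
L_p = 95 − 27.116 = 67.88 dB.

68 dB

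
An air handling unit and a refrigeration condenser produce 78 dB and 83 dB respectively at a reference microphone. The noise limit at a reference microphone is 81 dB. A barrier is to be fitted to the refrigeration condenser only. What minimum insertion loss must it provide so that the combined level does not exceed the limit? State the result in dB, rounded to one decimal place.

5.0 dB

Everything except the refrigeration condenser sums to 10^(78/10) = 6.310e+07 in linear terms, 78.00 dB.
To meet 81 dB overall, the treated refrigeration condenser may contribute at most 10^(81/10) − 6.310e+07 = 6.280e+07, i.e. 77.98 dB.
So the refrigeration condenser must be reduced from 83 to 77.98 dB: IL = 5.02 dB.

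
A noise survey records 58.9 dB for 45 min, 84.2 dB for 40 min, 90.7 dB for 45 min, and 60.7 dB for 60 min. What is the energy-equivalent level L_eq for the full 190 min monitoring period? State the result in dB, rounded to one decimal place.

85.2 dB

The energy average is taken in the linear domain: L_eq = 10·log₁₀[(Σ tᵢ·10^(Lᵢ/10))/T], T = 190 min.
Σ tᵢ·10^(Lᵢ/10) = 45·10^(58.9/10) + 40·10^(84.2/10) + 45·10^(90.7/10) + 60·10^(60.7/10) = 6.350e+10.
L_eq = 10·log₁₀(6.350e+10/190) = 85.24 dB.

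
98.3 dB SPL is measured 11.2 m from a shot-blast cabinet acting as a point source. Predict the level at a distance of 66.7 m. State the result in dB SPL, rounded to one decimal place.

82.8 dB SPL

Point-source attenuation: ΔL = 20·log₁₀(r₂/r₁) = 20·log₁₀(66.7/11.2) = 15.498 dB.
L₂ = 98.3 − 20·log₁₀(66.7/11.2) = 98.3 − 15.498 = 82.80 dB SPL.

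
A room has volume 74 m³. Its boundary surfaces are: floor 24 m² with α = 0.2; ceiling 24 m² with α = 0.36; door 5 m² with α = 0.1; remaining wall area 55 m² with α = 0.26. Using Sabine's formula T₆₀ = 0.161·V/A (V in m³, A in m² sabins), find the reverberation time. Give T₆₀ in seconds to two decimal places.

Summing Sᵢαᵢ: 24·0.2 + 24·0.36 + 5·0.1 + 55·0.26 = 28.24 m².
T₆₀ = 0.161 × 74 / 28.24 = 0.422 s.

0.42 s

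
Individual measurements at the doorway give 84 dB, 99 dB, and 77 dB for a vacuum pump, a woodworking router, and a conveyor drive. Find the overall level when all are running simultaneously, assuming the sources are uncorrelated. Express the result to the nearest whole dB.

Incoherent sources combine by intensity addition: L_total = 10·log₁₀(Σ 10^(L_i/10)).
Σ 10^(L/10) = 10^(84/10) + 10^(99/10) + 10^(77/10) = 8.245e+09.
L_total = 10·log₁₀(8.245e+09) = 99.16 dB.

99 dB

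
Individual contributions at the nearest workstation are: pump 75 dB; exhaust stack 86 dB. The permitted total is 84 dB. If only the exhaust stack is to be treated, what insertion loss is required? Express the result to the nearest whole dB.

3 dB

Fixed contribution from the other source: Σ 10^(L/10) = 10^(75/10) = 3.162e+07 (75.00 dB).
The limit corresponds to 10^(84/10) = 2.512e+08; subtracting the fixed part leaves 2.196e+08 for the exhaust stack, i.e. 83.42 dB.
Required insertion loss = 86 − 83.42 = 2.58 dB.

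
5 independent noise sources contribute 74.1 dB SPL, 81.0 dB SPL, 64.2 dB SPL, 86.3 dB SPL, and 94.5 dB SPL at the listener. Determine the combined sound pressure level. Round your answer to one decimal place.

95.3 dB SPL

For uncorrelated sources the intensities add, so convert each level to linear form, sum, and take 10·log₁₀ of the total.
Σ 10^(L/10) = 10^(74.1/10) + 10^(81.0/10) + 10^(64.2/10) + 10^(86.3/10) + 10^(94.5/10) = 3.399e+09.
L_total = 10·log₁₀(3.399e+09) = 95.31 dB SPL.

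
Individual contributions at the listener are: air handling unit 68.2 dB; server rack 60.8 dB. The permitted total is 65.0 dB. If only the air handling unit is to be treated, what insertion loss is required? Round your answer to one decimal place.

5.3 dB

Fixed contribution from the other source: Σ 10^(L/10) = 10^(60.8/10) = 1.202e+06 (60.80 dB).
The limit corresponds to 10^(65.0/10) = 3.162e+06; subtracting the fixed part leaves 1.960e+06 for the air handling unit, i.e. 62.92 dB.
So the air handling unit must be reduced from 68.2 to 62.92 dB: IL = 5.28 dB.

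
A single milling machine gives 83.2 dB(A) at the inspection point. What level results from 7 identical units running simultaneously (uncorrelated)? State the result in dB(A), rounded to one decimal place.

With 7 equal, uncorrelated contributions the intensity is 7× that of one unit, giving a rise of 10·log₁₀ 7.
L_total = 83.2 + 10·log₁₀(7) = 83.2 + 8.451 = 91.65 dB(A).

91.7 dB(A)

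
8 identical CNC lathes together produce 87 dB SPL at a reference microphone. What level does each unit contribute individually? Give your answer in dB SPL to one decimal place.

78.0 dB SPL

Dividing the total intensity by 8 lowers the level by 10·log₁₀ 8 = 9.031 dB: L₁ = 87 − 9.031.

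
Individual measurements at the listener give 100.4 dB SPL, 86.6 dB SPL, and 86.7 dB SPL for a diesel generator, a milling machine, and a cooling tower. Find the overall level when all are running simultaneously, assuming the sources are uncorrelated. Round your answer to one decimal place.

Incoherent sources combine by intensity addition: L_total = 10·log₁₀(Σ 10^(L_i/10)).
Σ 10^(L/10) = 10^(100.4/10) + 10^(86.6/10) + 10^(86.7/10) = 1.189e+10.
L_total = 10·log₁₀(1.189e+10) = 100.75 dB SPL.

100.8 dB SPL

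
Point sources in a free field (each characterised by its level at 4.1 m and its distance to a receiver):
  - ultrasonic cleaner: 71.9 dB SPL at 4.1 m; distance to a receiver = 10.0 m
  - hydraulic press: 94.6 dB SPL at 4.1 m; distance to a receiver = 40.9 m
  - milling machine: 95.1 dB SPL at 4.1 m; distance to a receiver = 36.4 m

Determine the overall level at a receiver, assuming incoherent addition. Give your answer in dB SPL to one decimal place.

Propagate each source to the receiver with L = L_ref − 20·log₁₀(r/r_ref), then add intensities.
ultrasonic cleaner: 71.9 − 20·log₁₀(10.0/4.1) = 71.9 − 7.74 = 64.16 dB SPL.
hydraulic press: 94.6 − 20·log₁₀(40.9/4.1) = 94.6 − 19.98 = 74.62 dB SPL.
milling machine: 95.1 − 20·log₁₀(36.4/4.1) = 95.1 − 18.97 = 76.13 dB SPL.
Σ 10^(L/10) = 7.264e+07 → L_total = 10·log₁₀(7.264e+07) = 78.61 dB SPL.

78.6 dB SPL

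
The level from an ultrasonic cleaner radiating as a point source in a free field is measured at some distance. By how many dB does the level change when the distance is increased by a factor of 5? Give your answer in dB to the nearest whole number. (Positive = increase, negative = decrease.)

-14 dB

Point-source spreading: ΔL = −20·log₁₀(r₂/r₁).
ΔL = −20·log₁₀(5) = -13.98 dB.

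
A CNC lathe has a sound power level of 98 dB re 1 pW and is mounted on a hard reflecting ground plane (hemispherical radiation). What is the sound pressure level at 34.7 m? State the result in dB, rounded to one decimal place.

59.2 dB

L_p = L_w − 10·log₁₀(2π·r²) with r = 34.7 m.
2π·r² = 7566 m², 10·log₁₀ of that is 38.788 dB.
L_p = 98 − 38.788 = 59.21 dB.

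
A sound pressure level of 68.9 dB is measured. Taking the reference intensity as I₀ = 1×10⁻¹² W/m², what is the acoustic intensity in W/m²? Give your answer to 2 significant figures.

L = 10·log₁₀(I/I₀) ⇒ I = I₀·10^(L/10) = 10⁻¹² × 10^6.89.

7.8e-06 W/m²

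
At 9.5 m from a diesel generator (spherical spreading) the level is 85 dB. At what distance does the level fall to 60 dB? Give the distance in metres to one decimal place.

Point-source spreading drops the level by 20·log₁₀(r₂/r₁); inverting, r₂/r₁ = 10^(ΔL/20).
r₂ = 9.5·10^((85−60)/20) = 9.5·10^(25.0/20) = 168.94 m.

168.9 m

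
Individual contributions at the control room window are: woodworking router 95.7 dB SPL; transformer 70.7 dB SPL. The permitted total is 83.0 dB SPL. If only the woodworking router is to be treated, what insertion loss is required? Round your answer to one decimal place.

13.0 dB

The untreated sources together contribute 10^(70.7/10) = 1.175e+07, i.e. 70.70 dB SPL.
The limit corresponds to 10^(83.0/10) = 1.995e+08; subtracting the fixed part leaves 1.878e+08 for the woodworking router, i.e. 82.74 dB SPL.
So the woodworking router must be reduced from 95.7 to 82.74 dB SPL: IL = 12.96 dB.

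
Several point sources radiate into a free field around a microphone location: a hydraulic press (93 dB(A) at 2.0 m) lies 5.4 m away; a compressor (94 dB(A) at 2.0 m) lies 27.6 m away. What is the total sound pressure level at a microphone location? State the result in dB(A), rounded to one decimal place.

84.6 dB(A)

First find each source's level at the receiver (point-source: −20·log₁₀(r/r_ref)), then combine on an intensity basis.
hydraulic press: 93 − 20·log₁₀(5.4/2.0) = 93 − 8.63 = 84.37 dB(A).
compressor: 94 − 20·log₁₀(27.6/2.0) = 94 − 22.80 = 71.20 dB(A).
Σ 10^(L/10) = 2.869e+08 → L_total = 10·log₁₀(2.869e+08) = 84.58 dB(A).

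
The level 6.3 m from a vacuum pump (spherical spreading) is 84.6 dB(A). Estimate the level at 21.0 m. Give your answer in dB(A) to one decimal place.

74.1 dB(A)

For a point source, L₂ = L₁ − 20·log₁₀(r₂/r₁).
L₂ = 84.6 − 20·log₁₀(21.0/6.3) = 84.6 − 10.458 = 74.14 dB(A).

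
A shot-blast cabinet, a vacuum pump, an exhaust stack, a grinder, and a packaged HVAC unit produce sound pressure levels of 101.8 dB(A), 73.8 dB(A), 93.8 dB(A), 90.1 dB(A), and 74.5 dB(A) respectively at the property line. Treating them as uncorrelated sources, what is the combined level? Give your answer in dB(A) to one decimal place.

102.7 dB(A)

For uncorrelated sources the intensities add, so convert each level to linear form, sum, and take 10·log₁₀ of the total.
Σ 10^(L/10) = 10^(101.8/10) + 10^(73.8/10) + 10^(93.8/10) + 10^(90.1/10) + 10^(74.5/10) = 1.861e+10.
L_total = 10·log₁₀(1.861e+10) = 102.70 dB(A).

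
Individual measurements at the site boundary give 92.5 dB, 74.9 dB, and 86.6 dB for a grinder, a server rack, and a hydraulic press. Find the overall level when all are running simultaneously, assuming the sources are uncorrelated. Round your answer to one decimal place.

For uncorrelated sources the intensities add, so convert each level to linear form, sum, and take 10·log₁₀ of the total.
Σ 10^(L/10) = 10^(92.5/10) + 10^(74.9/10) + 10^(86.6/10) = 2.266e+09.
L_total = 10·log₁₀(2.266e+09) = 93.55 dB.

93.6 dB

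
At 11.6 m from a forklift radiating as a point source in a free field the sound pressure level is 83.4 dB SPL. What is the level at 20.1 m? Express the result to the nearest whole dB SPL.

Point-source attenuation: ΔL = 20·log₁₀(r₂/r₁) = 20·log₁₀(20.1/11.6) = 4.775 dB.
L₂ = 83.4 − 20·log₁₀(20.1/11.6) = 83.4 − 4.775 = 78.63 dB SPL.

79 dB SPL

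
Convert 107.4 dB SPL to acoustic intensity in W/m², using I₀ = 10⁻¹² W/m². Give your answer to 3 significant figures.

0.0550 W/m²

L = 10·log₁₀(I/I₀) ⇒ I = I₀·10^(L/10) = 10⁻¹² × 10^10.74.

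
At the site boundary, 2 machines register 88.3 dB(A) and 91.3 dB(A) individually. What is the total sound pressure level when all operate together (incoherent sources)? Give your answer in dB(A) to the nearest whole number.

Incoherent sources combine by intensity addition: L_total = 10·log₁₀(Σ 10^(L_i/10)).
Σ 10^(L/10) = 10^(88.3/10) + 10^(91.3/10) = 2.025e+09.
L_total = 10·log₁₀(2.025e+09) = 93.06 dB(A).

93 dB(A)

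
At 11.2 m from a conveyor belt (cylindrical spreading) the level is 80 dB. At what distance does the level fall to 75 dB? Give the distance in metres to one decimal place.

Line-source spreading drops the level by 10·log₁₀(r₂/r₁); inverting, r₂/r₁ = 10^(ΔL/10).
r₂ = 11.2·10^((80−75)/10) = 11.2·10^(5.0/10) = 35.42 m.

35.4 m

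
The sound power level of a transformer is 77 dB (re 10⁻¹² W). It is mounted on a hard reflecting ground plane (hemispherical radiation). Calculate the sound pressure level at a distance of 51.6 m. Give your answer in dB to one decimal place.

Free-field hemispherical radiation: L_p = L_w − 10·log₁₀(2π·r²), r = 51.6 m.
2π·r² = 1.673e+04 m², 10·log₁₀ of that is 42.235 dB.
L_p = 77 − 42.235 = 34.77 dB.

34.8 dB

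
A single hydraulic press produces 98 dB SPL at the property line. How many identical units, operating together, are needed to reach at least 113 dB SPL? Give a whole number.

N identical sources give L₁ + 10·log₁₀ N, so require 10·log₁₀ N ≥ 113 − 98 = 15.0 dB.
N ≥ 10^(15.0/10) = 31.623, so N = 32.

32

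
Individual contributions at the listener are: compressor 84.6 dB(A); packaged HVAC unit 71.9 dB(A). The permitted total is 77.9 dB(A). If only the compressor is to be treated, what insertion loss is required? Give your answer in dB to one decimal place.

The untreated sources together contribute 10^(71.9/10) = 1.549e+07, i.e. 71.90 dB(A).
To meet 77.9 dB(A) overall, the treated compressor may contribute at most 10^(77.9/10) − 1.549e+07 = 4.617e+07, i.e. 76.64 dB(A).
So the compressor must be reduced from 84.6 to 76.64 dB(A): IL = 7.96 dB.

8.0 dB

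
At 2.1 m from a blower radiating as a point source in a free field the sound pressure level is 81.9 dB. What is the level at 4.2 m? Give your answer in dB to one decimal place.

Point-source attenuation: ΔL = 20·log₁₀(r₂/r₁) = 20·log₁₀(4.2/2.1) = 6.021 dB.
L₂ = 81.9 − 20·log₁₀(4.2/2.1) = 81.9 − 6.021 = 75.88 dB.

75.9 dB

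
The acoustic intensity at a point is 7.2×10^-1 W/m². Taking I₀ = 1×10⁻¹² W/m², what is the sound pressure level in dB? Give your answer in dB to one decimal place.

118.6 dB

I/I₀ = 7.2×10^-1/10⁻¹² = 7.2×10^11, and L = 10·log₁₀(I/I₀).
L = 10·(0.8573 + 11) = 118.57 dB.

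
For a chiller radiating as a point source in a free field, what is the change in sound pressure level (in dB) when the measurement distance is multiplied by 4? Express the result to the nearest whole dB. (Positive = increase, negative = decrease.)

Point-source spreading: ΔL = −20·log₁₀(r₂/r₁).
ΔL = −20·log₁₀(4) = -12.04 dB.

-12 dB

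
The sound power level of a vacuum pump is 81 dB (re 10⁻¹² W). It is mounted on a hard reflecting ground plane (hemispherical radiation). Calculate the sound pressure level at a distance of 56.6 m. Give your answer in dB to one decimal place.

The power spreads over a hemisphere of area 2π·r², so L_p = L_w − 10·log₁₀(2π·r²).
2π·r² = 2.013e+04 m², 10·log₁₀ of that is 43.038 dB.
L_p = 81 − 43.038 = 37.96 dB.

38.0 dB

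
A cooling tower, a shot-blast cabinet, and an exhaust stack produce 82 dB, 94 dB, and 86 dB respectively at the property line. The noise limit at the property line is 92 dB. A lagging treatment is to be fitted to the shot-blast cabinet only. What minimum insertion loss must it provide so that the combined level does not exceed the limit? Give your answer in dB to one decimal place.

3.9 dB

Fixed contribution from the other sources: Σ 10^(L/10) = 10^(82/10) + 10^(86/10) = 5.566e+08 (87.46 dB).
To meet 92 dB overall, the treated shot-blast cabinet may contribute at most 10^(92/10) − 5.566e+08 = 1.028e+09, i.e. 90.12 dB.
So the shot-blast cabinet must be reduced from 94 to 90.12 dB: IL = 3.88 dB.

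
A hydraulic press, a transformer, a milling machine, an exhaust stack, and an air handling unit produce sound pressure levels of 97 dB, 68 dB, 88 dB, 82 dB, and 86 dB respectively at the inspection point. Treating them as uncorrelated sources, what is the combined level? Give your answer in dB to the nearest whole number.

Incoherent sources combine by intensity addition: L_total = 10·log₁₀(Σ 10^(L_i/10)).
Σ 10^(L/10) = 10^(97/10) + 10^(68/10) + 10^(88/10) + 10^(82/10) + 10^(86/10) = 6.206e+09.
L_total = 10·log₁₀(6.206e+09) = 97.93 dB.

98 dB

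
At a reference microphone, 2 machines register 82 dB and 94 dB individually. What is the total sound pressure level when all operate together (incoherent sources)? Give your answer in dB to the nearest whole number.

94 dB

For uncorrelated sources the intensities add, so convert each level to linear form, sum, and take 10·log₁₀ of the total.
Σ 10^(L/10) = 10^(82/10) + 10^(94/10) = 2.670e+09.
L_total = 10·log₁₀(2.670e+09) = 94.27 dB.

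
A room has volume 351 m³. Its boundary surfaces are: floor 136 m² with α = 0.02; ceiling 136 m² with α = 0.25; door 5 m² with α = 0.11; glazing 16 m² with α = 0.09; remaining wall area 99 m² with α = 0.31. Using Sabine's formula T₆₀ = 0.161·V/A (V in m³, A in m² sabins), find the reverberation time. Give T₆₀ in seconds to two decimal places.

Total absorption A = 136·0.02 + 136·0.25 + 5·0.11 + 16·0.09 + 99·0.31 = 69.40 m² sabins.
T₆₀ = 0.161·V/A = 0.161·351/69.40 = 0.814 s.

0.81 s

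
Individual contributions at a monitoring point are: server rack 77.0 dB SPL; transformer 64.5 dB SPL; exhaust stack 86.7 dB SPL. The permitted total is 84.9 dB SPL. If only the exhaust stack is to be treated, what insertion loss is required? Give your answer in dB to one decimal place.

2.6 dB

Everything except the exhaust stack sums to 10^(77.0/10) + 10^(64.5/10) = 5.294e+07 in linear terms, 77.24 dB SPL.
The limit corresponds to 10^(84.9/10) = 3.090e+08; subtracting the fixed part leaves 2.561e+08 for the exhaust stack, i.e. 84.08 dB SPL.
So the exhaust stack must be reduced from 86.7 to 84.08 dB SPL: IL = 2.62 dB.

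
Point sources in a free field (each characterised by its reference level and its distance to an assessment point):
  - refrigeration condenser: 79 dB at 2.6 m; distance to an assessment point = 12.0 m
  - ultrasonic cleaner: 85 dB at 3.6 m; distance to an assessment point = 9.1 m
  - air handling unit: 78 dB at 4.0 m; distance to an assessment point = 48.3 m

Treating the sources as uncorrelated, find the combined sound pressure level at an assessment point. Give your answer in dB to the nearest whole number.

Propagate each source to the receiver with L = L_ref − 20·log₁₀(r/r_ref), then add intensities.
refrigeration condenser: 79 − 20·log₁₀(12.0/2.6) = 79 − 13.28 = 65.72 dB.
ultrasonic cleaner: 85 − 20·log₁₀(9.1/3.6) = 85 − 8.05 = 76.95 dB.
air handling unit: 78 − 20·log₁₀(48.3/4.0) = 78 − 21.64 = 56.36 dB.
Σ 10^(L/10) = 5.365e+07 → L_total = 10·log₁₀(5.365e+07) = 77.30 dB.

77 dB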